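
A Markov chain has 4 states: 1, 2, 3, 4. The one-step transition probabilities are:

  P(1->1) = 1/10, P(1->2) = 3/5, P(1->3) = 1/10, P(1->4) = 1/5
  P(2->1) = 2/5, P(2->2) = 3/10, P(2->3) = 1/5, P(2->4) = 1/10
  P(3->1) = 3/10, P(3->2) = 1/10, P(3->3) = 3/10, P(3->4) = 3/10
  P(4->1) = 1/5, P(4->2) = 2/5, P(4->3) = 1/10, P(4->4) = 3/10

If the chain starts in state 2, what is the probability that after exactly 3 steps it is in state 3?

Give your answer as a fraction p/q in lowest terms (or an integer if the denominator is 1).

Answer: 173/1000

Derivation:
Computing P^3 by repeated multiplication:
P^1 =
  1: [1/10, 3/5, 1/10, 1/5]
  2: [2/5, 3/10, 1/5, 1/10]
  3: [3/10, 1/10, 3/10, 3/10]
  4: [1/5, 2/5, 1/10, 3/10]
P^2 =
  1: [8/25, 33/100, 9/50, 17/100]
  2: [6/25, 39/100, 17/100, 1/5]
  3: [11/50, 9/25, 17/100, 1/4]
  4: [27/100, 37/100, 4/25, 1/5]
P^3 =
  1: [63/250, 377/1000, 169/1000, 101/500]
  2: [271/1000, 179/500, 173/1000, 99/500]
  3: [267/1000, 357/1000, 17/100, 103/500]
  4: [263/1000, 369/1000, 169/1000, 199/1000]

(P^3)[2 -> 3] = 173/1000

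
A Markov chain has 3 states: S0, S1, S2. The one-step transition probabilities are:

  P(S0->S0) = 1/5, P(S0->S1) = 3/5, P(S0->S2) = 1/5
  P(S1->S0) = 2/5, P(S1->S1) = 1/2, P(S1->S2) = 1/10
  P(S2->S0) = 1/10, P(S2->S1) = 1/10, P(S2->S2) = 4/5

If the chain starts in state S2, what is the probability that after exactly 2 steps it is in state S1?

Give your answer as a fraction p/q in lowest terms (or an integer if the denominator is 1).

Computing P^2 by repeated multiplication:
P^1 =
  S0: [1/5, 3/5, 1/5]
  S1: [2/5, 1/2, 1/10]
  S2: [1/10, 1/10, 4/5]
P^2 =
  S0: [3/10, 11/25, 13/50]
  S1: [29/100, 1/2, 21/100]
  S2: [7/50, 19/100, 67/100]

(P^2)[S2 -> S1] = 19/100

Answer: 19/100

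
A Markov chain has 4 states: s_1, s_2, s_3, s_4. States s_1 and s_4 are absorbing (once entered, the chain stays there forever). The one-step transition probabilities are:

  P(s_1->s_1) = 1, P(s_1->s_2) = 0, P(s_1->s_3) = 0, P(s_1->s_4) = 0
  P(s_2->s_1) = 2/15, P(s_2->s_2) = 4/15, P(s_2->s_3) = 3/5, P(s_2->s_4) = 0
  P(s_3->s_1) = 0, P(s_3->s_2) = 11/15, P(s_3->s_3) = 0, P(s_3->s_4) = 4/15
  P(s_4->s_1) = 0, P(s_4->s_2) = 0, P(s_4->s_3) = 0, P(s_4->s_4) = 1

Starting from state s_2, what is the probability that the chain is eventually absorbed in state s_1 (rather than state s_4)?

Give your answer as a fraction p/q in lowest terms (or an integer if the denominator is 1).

Answer: 5/11

Derivation:
Let a_i = P(absorbed in s_1 | start in state i).
Boundary conditions: a_s_1 = 1, a_s_4 = 0.
For each transient state i, a_i = sum_j P(i->j) * a_j:
  a_s_2 = 2/15*a_s_1 + 4/15*a_s_2 + 3/5*a_s_3 + 0*a_s_4
  a_s_3 = 0*a_s_1 + 11/15*a_s_2 + 0*a_s_3 + 4/15*a_s_4

Substituting a_s_1 = 1 and a_s_4 = 0, rearrange to (I - Q) a = r where r[i] = P(i -> s_1):
  [11/15, -3/5] . (a_s_2, a_s_3) = 2/15
  [-11/15, 1] . (a_s_2, a_s_3) = 0

Solving yields:
  a_s_2 = 5/11
  a_s_3 = 1/3

Starting state is s_2, so the absorption probability is a_s_2 = 5/11.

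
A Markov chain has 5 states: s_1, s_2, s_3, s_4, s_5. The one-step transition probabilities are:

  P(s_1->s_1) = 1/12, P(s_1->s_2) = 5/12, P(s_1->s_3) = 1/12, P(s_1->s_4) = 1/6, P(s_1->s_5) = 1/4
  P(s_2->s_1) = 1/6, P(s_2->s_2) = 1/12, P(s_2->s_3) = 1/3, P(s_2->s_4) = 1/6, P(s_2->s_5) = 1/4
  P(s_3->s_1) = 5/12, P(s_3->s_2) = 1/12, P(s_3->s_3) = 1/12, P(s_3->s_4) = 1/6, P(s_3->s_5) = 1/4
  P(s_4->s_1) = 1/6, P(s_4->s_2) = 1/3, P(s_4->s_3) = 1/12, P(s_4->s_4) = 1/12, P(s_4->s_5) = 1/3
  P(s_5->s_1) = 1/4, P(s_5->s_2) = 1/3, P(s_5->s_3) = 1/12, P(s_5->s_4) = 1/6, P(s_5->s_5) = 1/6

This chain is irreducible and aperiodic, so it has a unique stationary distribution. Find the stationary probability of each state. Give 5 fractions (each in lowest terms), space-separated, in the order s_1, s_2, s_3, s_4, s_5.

The stationary distribution satisfies pi = pi * P, i.e.:
  pi_s_1 = 1/12*pi_s_1 + 1/6*pi_s_2 + 5/12*pi_s_3 + 1/6*pi_s_4 + 1/4*pi_s_5
  pi_s_2 = 5/12*pi_s_1 + 1/12*pi_s_2 + 1/12*pi_s_3 + 1/3*pi_s_4 + 1/3*pi_s_5
  pi_s_3 = 1/12*pi_s_1 + 1/3*pi_s_2 + 1/12*pi_s_3 + 1/12*pi_s_4 + 1/12*pi_s_5
  pi_s_4 = 1/6*pi_s_1 + 1/6*pi_s_2 + 1/6*pi_s_3 + 1/12*pi_s_4 + 1/6*pi_s_5
  pi_s_5 = 1/4*pi_s_1 + 1/4*pi_s_2 + 1/4*pi_s_3 + 1/3*pi_s_4 + 1/6*pi_s_5
with normalization: pi_s_1 + pi_s_2 + pi_s_3 + pi_s_4 + pi_s_5 = 1.

Using the first 4 balance equations plus normalization, the linear system A*pi = b is:
  [-11/12, 1/6, 5/12, 1/6, 1/4] . pi = 0
  [5/12, -11/12, 1/12, 1/3, 1/3] . pi = 0
  [1/12, 1/3, -11/12, 1/12, 1/12] . pi = 0
  [1/6, 1/6, 1/6, -11/12, 1/6] . pi = 0
  [1, 1, 1, 1, 1] . pi = 1

Solving yields:
  pi_s_1 = 1185/5746
  pi_s_2 = 2165/8619
  pi_s_3 = 2519/17238
  pi_s_4 = 2/13
  pi_s_5 = 41/169

Verification (pi * P):
  1185/5746*1/12 + 2165/8619*1/6 + 2519/17238*5/12 + 2/13*1/6 + 41/169*1/4 = 1185/5746 = pi_s_1  (ok)
  1185/5746*5/12 + 2165/8619*1/12 + 2519/17238*1/12 + 2/13*1/3 + 41/169*1/3 = 2165/8619 = pi_s_2  (ok)
  1185/5746*1/12 + 2165/8619*1/3 + 2519/17238*1/12 + 2/13*1/12 + 41/169*1/12 = 2519/17238 = pi_s_3  (ok)
  1185/5746*1/6 + 2165/8619*1/6 + 2519/17238*1/6 + 2/13*1/12 + 41/169*1/6 = 2/13 = pi_s_4  (ok)
  1185/5746*1/4 + 2165/8619*1/4 + 2519/17238*1/4 + 2/13*1/3 + 41/169*1/6 = 41/169 = pi_s_5  (ok)

Answer: 1185/5746 2165/8619 2519/17238 2/13 41/169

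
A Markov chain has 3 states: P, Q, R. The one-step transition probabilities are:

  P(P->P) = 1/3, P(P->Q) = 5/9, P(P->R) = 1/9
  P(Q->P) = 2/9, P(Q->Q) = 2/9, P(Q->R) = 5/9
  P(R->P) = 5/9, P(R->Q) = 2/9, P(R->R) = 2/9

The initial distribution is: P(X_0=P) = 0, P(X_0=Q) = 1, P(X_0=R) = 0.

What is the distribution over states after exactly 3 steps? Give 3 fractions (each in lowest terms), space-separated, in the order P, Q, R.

Propagating the distribution step by step (d_{t+1} = d_t * P):
d_0 = (P=0, Q=1, R=0)
  d_1[P] = 0*1/3 + 1*2/9 + 0*5/9 = 2/9
  d_1[Q] = 0*5/9 + 1*2/9 + 0*2/9 = 2/9
  d_1[R] = 0*1/9 + 1*5/9 + 0*2/9 = 5/9
d_1 = (P=2/9, Q=2/9, R=5/9)
  d_2[P] = 2/9*1/3 + 2/9*2/9 + 5/9*5/9 = 35/81
  d_2[Q] = 2/9*5/9 + 2/9*2/9 + 5/9*2/9 = 8/27
  d_2[R] = 2/9*1/9 + 2/9*5/9 + 5/9*2/9 = 22/81
d_2 = (P=35/81, Q=8/27, R=22/81)
  d_3[P] = 35/81*1/3 + 8/27*2/9 + 22/81*5/9 = 263/729
  d_3[Q] = 35/81*5/9 + 8/27*2/9 + 22/81*2/9 = 89/243
  d_3[R] = 35/81*1/9 + 8/27*5/9 + 22/81*2/9 = 199/729
d_3 = (P=263/729, Q=89/243, R=199/729)

Answer: 263/729 89/243 199/729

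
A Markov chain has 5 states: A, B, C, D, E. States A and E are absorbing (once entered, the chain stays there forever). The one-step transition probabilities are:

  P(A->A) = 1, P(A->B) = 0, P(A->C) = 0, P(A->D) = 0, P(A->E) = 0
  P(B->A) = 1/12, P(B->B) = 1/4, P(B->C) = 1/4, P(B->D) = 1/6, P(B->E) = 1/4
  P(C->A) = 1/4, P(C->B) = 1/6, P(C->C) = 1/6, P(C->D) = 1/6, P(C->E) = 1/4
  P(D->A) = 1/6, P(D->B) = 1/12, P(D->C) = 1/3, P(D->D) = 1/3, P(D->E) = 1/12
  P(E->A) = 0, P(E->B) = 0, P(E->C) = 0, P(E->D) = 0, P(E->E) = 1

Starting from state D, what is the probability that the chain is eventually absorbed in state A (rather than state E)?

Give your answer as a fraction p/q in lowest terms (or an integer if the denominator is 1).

Let a_i = P(absorbed in A | start in state i).
Boundary conditions: a_A = 1, a_E = 0.
For each transient state i, a_i = sum_j P(i->j) * a_j:
  a_B = 1/12*a_A + 1/4*a_B + 1/4*a_C + 1/6*a_D + 1/4*a_E
  a_C = 1/4*a_A + 1/6*a_B + 1/6*a_C + 1/6*a_D + 1/4*a_E
  a_D = 1/6*a_A + 1/12*a_B + 1/3*a_C + 1/3*a_D + 1/12*a_E

Substituting a_A = 1 and a_E = 0, rearrange to (I - Q) a = r where r[i] = P(i -> A):
  [3/4, -1/4, -1/6] . (a_B, a_C, a_D) = 1/12
  [-1/6, 5/6, -1/6] . (a_B, a_C, a_D) = 1/4
  [-1/12, -1/3, 2/3] . (a_B, a_C, a_D) = 1/6

Solving yields:
  a_B = 110/279
  a_C = 136/279
  a_D = 101/186

Starting state is D, so the absorption probability is a_D = 101/186.

Answer: 101/186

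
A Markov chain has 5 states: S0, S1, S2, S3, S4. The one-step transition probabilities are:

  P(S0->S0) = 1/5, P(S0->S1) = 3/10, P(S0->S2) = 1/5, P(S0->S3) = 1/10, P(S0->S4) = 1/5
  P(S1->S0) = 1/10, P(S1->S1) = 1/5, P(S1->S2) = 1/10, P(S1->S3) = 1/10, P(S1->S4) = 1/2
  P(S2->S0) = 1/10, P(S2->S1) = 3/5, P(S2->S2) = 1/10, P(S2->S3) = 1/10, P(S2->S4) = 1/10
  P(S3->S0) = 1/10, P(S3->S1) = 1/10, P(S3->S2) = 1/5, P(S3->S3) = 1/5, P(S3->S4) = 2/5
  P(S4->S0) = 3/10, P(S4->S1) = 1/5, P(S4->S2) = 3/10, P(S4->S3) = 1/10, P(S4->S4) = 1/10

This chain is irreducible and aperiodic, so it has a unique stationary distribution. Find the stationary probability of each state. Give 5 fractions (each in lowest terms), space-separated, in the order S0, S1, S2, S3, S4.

Answer: 533/3150 1751/6300 284/1575 1/9 183/700

Derivation:
The stationary distribution satisfies pi = pi * P, i.e.:
  pi_S0 = 1/5*pi_S0 + 1/10*pi_S1 + 1/10*pi_S2 + 1/10*pi_S3 + 3/10*pi_S4
  pi_S1 = 3/10*pi_S0 + 1/5*pi_S1 + 3/5*pi_S2 + 1/10*pi_S3 + 1/5*pi_S4
  pi_S2 = 1/5*pi_S0 + 1/10*pi_S1 + 1/10*pi_S2 + 1/5*pi_S3 + 3/10*pi_S4
  pi_S3 = 1/10*pi_S0 + 1/10*pi_S1 + 1/10*pi_S2 + 1/5*pi_S3 + 1/10*pi_S4
  pi_S4 = 1/5*pi_S0 + 1/2*pi_S1 + 1/10*pi_S2 + 2/5*pi_S3 + 1/10*pi_S4
with normalization: pi_S0 + pi_S1 + pi_S2 + pi_S3 + pi_S4 = 1.

Using the first 4 balance equations plus normalization, the linear system A*pi = b is:
  [-4/5, 1/10, 1/10, 1/10, 3/10] . pi = 0
  [3/10, -4/5, 3/5, 1/10, 1/5] . pi = 0
  [1/5, 1/10, -9/10, 1/5, 3/10] . pi = 0
  [1/10, 1/10, 1/10, -4/5, 1/10] . pi = 0
  [1, 1, 1, 1, 1] . pi = 1

Solving yields:
  pi_S0 = 533/3150
  pi_S1 = 1751/6300
  pi_S2 = 284/1575
  pi_S3 = 1/9
  pi_S4 = 183/700

Verification (pi * P):
  533/3150*1/5 + 1751/6300*1/10 + 284/1575*1/10 + 1/9*1/10 + 183/700*3/10 = 533/3150 = pi_S0  (ok)
  533/3150*3/10 + 1751/6300*1/5 + 284/1575*3/5 + 1/9*1/10 + 183/700*1/5 = 1751/6300 = pi_S1  (ok)
  533/3150*1/5 + 1751/6300*1/10 + 284/1575*1/10 + 1/9*1/5 + 183/700*3/10 = 284/1575 = pi_S2  (ok)
  533/3150*1/10 + 1751/6300*1/10 + 284/1575*1/10 + 1/9*1/5 + 183/700*1/10 = 1/9 = pi_S3  (ok)
  533/3150*1/5 + 1751/6300*1/2 + 284/1575*1/10 + 1/9*2/5 + 183/700*1/10 = 183/700 = pi_S4  (ok)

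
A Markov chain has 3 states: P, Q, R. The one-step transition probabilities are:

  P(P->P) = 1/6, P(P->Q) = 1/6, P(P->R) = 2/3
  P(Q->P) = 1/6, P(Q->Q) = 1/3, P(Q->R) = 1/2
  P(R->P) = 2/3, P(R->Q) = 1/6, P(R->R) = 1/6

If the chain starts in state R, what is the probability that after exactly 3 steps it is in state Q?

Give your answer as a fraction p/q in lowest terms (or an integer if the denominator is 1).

Computing P^3 by repeated multiplication:
P^1 =
  P: [1/6, 1/6, 2/3]
  Q: [1/6, 1/3, 1/2]
  R: [2/3, 1/6, 1/6]
P^2 =
  P: [1/2, 7/36, 11/36]
  Q: [5/12, 2/9, 13/36]
  R: [1/4, 7/36, 5/9]
P^3 =
  P: [23/72, 43/216, 13/27]
  Q: [25/72, 11/54, 97/216]
  R: [4/9, 43/216, 77/216]

(P^3)[R -> Q] = 43/216

Answer: 43/216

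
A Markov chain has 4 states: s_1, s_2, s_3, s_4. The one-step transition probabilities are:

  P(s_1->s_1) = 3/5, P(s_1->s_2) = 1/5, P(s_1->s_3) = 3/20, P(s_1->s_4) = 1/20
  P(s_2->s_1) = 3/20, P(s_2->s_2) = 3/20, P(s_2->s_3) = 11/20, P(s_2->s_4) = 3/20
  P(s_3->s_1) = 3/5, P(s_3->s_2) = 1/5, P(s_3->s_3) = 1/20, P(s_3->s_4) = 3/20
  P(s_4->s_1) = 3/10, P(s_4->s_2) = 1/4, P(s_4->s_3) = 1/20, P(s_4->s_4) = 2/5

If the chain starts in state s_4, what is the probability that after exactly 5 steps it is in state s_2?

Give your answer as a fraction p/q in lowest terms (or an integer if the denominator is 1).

Computing P^5 by repeated multiplication:
P^1 =
  s_1: [3/5, 1/5, 3/20, 1/20]
  s_2: [3/20, 3/20, 11/20, 3/20]
  s_3: [3/5, 1/5, 1/20, 3/20]
  s_4: [3/10, 1/4, 1/20, 2/5]
P^2 =
  s_1: [99/200, 77/400, 21/100, 41/400]
  s_2: [39/80, 1/5, 7/50, 69/400]
  s_3: [93/200, 79/400, 21/100, 51/400]
  s_4: [147/400, 83/400, 41/200, 11/50]
P^3 =
  s_1: [3861/8000, 391/2000, 783/4000, 1009/8000]
  s_2: [1833/4000, 1589/8000, 159/800, 231/1600]
  s_3: [3783/8000, 393/2000, 781/4000, 1083/8000]
  s_4: [141/320, 321/1600, 381/2000, 673/4000]
P^4 =
  s_1: [7587/16000, 6289/32000, 15681/80000, 21323/160000]
  s_2: [74769/160000, 15783/80000, 15611/80000, 22443/160000]
  s_3: [37677/80000, 31511/160000, 15643/80000, 21849/160000]
  s_4: [73479/160000, 31741/160000, 311/1600, 37/250]
P^5 =
  s_1: [1509057/3200000, 314939/1600000, 62619/320000, 3479/25600]
  s_2: [23457/50000, 630877/3200000, 312599/1600000, 442677/3200000]
  s_3: [1505307/3200000, 315169/1600000, 312909/1600000, 438537/3200000]
  s_4: [1492251/3200000, 631939/3200000, 39023/200000, 225721/1600000]

(P^5)[s_4 -> s_2] = 631939/3200000

Answer: 631939/3200000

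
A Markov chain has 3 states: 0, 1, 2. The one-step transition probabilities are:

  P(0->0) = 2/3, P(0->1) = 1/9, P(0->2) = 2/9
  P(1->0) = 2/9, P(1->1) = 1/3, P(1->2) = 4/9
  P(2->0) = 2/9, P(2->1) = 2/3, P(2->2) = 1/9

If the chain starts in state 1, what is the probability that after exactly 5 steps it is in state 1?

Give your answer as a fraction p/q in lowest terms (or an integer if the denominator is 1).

Answer: 19883/59049

Derivation:
Computing P^5 by repeated multiplication:
P^1 =
  0: [2/3, 1/9, 2/9]
  1: [2/9, 1/3, 4/9]
  2: [2/9, 2/3, 1/9]
P^2 =
  0: [14/27, 7/27, 2/9]
  1: [26/81, 35/81, 20/81]
  2: [26/81, 26/81, 29/81]
P^3 =
  0: [110/243, 71/243, 62/243]
  1: [266/729, 251/729, 212/729]
  2: [266/729, 278/729, 185/729]
P^4 =
  0: [926/2187, 695/2187, 566/2187]
  1: [2522/6561, 2291/6561, 1748/6561]
  2: [2522/6561, 2210/6561, 1829/6561]
P^5 =
  0: [8078/19683, 6407/19683, 5198/19683]
  1: [23210/59049, 19883/59049, 15956/59049]
  2: [23210/59049, 20126/59049, 15713/59049]

(P^5)[1 -> 1] = 19883/59049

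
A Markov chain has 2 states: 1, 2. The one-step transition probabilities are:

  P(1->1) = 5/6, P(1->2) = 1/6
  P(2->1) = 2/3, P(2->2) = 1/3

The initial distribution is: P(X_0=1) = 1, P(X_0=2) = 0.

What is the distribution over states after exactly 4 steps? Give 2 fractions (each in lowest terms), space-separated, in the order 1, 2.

Propagating the distribution step by step (d_{t+1} = d_t * P):
d_0 = (1=1, 2=0)
  d_1[1] = 1*5/6 + 0*2/3 = 5/6
  d_1[2] = 1*1/6 + 0*1/3 = 1/6
d_1 = (1=5/6, 2=1/6)
  d_2[1] = 5/6*5/6 + 1/6*2/3 = 29/36
  d_2[2] = 5/6*1/6 + 1/6*1/3 = 7/36
d_2 = (1=29/36, 2=7/36)
  d_3[1] = 29/36*5/6 + 7/36*2/3 = 173/216
  d_3[2] = 29/36*1/6 + 7/36*1/3 = 43/216
d_3 = (1=173/216, 2=43/216)
  d_4[1] = 173/216*5/6 + 43/216*2/3 = 1037/1296
  d_4[2] = 173/216*1/6 + 43/216*1/3 = 259/1296
d_4 = (1=1037/1296, 2=259/1296)

Answer: 1037/1296 259/1296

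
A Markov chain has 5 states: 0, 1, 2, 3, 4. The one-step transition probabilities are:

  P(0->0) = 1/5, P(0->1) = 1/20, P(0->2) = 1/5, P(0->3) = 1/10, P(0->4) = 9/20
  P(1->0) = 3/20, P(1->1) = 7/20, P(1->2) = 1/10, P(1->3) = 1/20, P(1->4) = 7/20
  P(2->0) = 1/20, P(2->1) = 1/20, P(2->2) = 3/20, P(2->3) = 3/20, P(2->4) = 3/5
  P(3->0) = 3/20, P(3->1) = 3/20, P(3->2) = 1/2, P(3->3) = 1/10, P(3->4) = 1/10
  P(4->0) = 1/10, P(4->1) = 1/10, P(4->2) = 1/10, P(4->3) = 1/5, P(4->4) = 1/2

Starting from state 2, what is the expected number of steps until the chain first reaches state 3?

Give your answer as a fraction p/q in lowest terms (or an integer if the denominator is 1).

Answer: 10738/1713

Derivation:
Let h_i = expected steps to first reach 3 from state i.
Boundary: h_3 = 0.
First-step equations for the other states:
  h_0 = 1 + 1/5*h_0 + 1/20*h_1 + 1/5*h_2 + 1/10*h_3 + 9/20*h_4
  h_1 = 1 + 3/20*h_0 + 7/20*h_1 + 1/10*h_2 + 1/20*h_3 + 7/20*h_4
  h_2 = 1 + 1/20*h_0 + 1/20*h_1 + 3/20*h_2 + 3/20*h_3 + 3/5*h_4
  h_4 = 1 + 1/10*h_0 + 1/10*h_1 + 1/10*h_2 + 1/5*h_3 + 1/2*h_4

Substituting h_3 = 0 and rearranging gives the linear system (I - Q) h = 1:
  [4/5, -1/20, -1/5, -9/20] . (h_0, h_1, h_2, h_4) = 1
  [-3/20, 13/20, -1/10, -7/20] . (h_0, h_1, h_2, h_4) = 1
  [-1/20, -1/20, 17/20, -3/5] . (h_0, h_1, h_2, h_4) = 1
  [-1/10, -1/10, -1/10, 1/2] . (h_0, h_1, h_2, h_4) = 1

Solving yields:
  h_0 = 3812/571
  h_1 = 12506/1713
  h_2 = 10738/1713
  h_4 = 3454/571

Starting state is 2, so the expected hitting time is h_2 = 10738/1713.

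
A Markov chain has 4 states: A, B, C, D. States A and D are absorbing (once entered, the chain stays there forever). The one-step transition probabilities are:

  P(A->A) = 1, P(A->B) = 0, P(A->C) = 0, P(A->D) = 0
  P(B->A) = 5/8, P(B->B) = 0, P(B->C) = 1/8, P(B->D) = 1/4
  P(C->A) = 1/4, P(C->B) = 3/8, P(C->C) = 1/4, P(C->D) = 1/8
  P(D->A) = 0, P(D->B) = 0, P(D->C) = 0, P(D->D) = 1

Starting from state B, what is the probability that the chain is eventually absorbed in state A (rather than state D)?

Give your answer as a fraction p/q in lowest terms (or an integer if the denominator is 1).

Let a_i = P(absorbed in A | start in state i).
Boundary conditions: a_A = 1, a_D = 0.
For each transient state i, a_i = sum_j P(i->j) * a_j:
  a_B = 5/8*a_A + 0*a_B + 1/8*a_C + 1/4*a_D
  a_C = 1/4*a_A + 3/8*a_B + 1/4*a_C + 1/8*a_D

Substituting a_A = 1 and a_D = 0, rearrange to (I - Q) a = r where r[i] = P(i -> A):
  [1, -1/8] . (a_B, a_C) = 5/8
  [-3/8, 3/4] . (a_B, a_C) = 1/4

Solving yields:
  a_B = 32/45
  a_C = 31/45

Starting state is B, so the absorption probability is a_B = 32/45.

Answer: 32/45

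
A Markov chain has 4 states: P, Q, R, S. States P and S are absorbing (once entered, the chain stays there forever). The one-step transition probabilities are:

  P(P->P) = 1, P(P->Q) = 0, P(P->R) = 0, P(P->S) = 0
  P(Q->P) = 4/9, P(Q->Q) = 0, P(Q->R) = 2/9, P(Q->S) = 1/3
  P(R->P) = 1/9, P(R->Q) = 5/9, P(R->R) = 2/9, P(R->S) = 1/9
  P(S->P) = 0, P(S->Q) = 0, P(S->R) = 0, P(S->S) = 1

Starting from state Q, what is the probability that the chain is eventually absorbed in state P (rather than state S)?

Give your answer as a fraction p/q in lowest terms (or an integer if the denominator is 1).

Answer: 30/53

Derivation:
Let a_i = P(absorbed in P | start in state i).
Boundary conditions: a_P = 1, a_S = 0.
For each transient state i, a_i = sum_j P(i->j) * a_j:
  a_Q = 4/9*a_P + 0*a_Q + 2/9*a_R + 1/3*a_S
  a_R = 1/9*a_P + 5/9*a_Q + 2/9*a_R + 1/9*a_S

Substituting a_P = 1 and a_S = 0, rearrange to (I - Q) a = r where r[i] = P(i -> P):
  [1, -2/9] . (a_Q, a_R) = 4/9
  [-5/9, 7/9] . (a_Q, a_R) = 1/9

Solving yields:
  a_Q = 30/53
  a_R = 29/53

Starting state is Q, so the absorption probability is a_Q = 30/53.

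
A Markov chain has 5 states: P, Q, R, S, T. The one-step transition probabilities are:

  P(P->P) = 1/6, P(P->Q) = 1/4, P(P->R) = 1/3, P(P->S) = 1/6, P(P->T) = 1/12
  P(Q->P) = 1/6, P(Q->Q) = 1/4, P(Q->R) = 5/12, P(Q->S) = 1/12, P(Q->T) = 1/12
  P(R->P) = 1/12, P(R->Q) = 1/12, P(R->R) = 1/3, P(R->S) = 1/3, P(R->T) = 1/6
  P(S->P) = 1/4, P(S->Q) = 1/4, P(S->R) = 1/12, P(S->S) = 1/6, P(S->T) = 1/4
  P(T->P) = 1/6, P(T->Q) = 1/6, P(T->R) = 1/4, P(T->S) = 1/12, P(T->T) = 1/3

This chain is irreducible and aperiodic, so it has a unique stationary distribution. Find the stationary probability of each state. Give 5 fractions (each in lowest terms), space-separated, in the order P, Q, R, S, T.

The stationary distribution satisfies pi = pi * P, i.e.:
  pi_P = 1/6*pi_P + 1/6*pi_Q + 1/12*pi_R + 1/4*pi_S + 1/6*pi_T
  pi_Q = 1/4*pi_P + 1/4*pi_Q + 1/12*pi_R + 1/4*pi_S + 1/6*pi_T
  pi_R = 1/3*pi_P + 5/12*pi_Q + 1/3*pi_R + 1/12*pi_S + 1/4*pi_T
  pi_S = 1/6*pi_P + 1/12*pi_Q + 1/3*pi_R + 1/6*pi_S + 1/12*pi_T
  pi_T = 1/12*pi_P + 1/12*pi_Q + 1/6*pi_R + 1/4*pi_S + 1/3*pi_T
with normalization: pi_P + pi_Q + pi_R + pi_S + pi_T = 1.

Using the first 4 balance equations plus normalization, the linear system A*pi = b is:
  [-5/6, 1/6, 1/12, 1/4, 1/6] . pi = 0
  [1/4, -3/4, 1/12, 1/4, 1/6] . pi = 0
  [1/3, 5/12, -2/3, 1/12, 1/4] . pi = 0
  [1/6, 1/12, 1/3, -5/6, 1/12] . pi = 0
  [1, 1, 1, 1, 1] . pi = 1

Solving yields:
  pi_P = 891/5639
  pi_Q = 1053/5639
  pi_R = 1622/5639
  pi_S = 1036/5639
  pi_T = 1037/5639

Verification (pi * P):
  891/5639*1/6 + 1053/5639*1/6 + 1622/5639*1/12 + 1036/5639*1/4 + 1037/5639*1/6 = 891/5639 = pi_P  (ok)
  891/5639*1/4 + 1053/5639*1/4 + 1622/5639*1/12 + 1036/5639*1/4 + 1037/5639*1/6 = 1053/5639 = pi_Q  (ok)
  891/5639*1/3 + 1053/5639*5/12 + 1622/5639*1/3 + 1036/5639*1/12 + 1037/5639*1/4 = 1622/5639 = pi_R  (ok)
  891/5639*1/6 + 1053/5639*1/12 + 1622/5639*1/3 + 1036/5639*1/6 + 1037/5639*1/12 = 1036/5639 = pi_S  (ok)
  891/5639*1/12 + 1053/5639*1/12 + 1622/5639*1/6 + 1036/5639*1/4 + 1037/5639*1/3 = 1037/5639 = pi_T  (ok)

Answer: 891/5639 1053/5639 1622/5639 1036/5639 1037/5639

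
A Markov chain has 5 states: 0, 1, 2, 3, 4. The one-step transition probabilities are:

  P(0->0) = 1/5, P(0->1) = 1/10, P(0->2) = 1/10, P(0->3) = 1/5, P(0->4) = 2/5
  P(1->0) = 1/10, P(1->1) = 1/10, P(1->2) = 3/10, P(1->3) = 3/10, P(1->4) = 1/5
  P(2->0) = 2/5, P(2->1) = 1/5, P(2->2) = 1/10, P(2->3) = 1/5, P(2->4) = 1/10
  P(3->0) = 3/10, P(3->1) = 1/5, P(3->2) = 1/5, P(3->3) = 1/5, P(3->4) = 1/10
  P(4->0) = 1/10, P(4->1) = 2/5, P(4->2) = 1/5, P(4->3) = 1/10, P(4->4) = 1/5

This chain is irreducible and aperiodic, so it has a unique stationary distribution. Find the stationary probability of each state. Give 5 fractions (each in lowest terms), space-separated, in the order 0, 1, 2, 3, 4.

The stationary distribution satisfies pi = pi * P, i.e.:
  pi_0 = 1/5*pi_0 + 1/10*pi_1 + 2/5*pi_2 + 3/10*pi_3 + 1/10*pi_4
  pi_1 = 1/10*pi_0 + 1/10*pi_1 + 1/5*pi_2 + 1/5*pi_3 + 2/5*pi_4
  pi_2 = 1/10*pi_0 + 3/10*pi_1 + 1/10*pi_2 + 1/5*pi_3 + 1/5*pi_4
  pi_3 = 1/5*pi_0 + 3/10*pi_1 + 1/5*pi_2 + 1/5*pi_3 + 1/10*pi_4
  pi_4 = 2/5*pi_0 + 1/5*pi_1 + 1/10*pi_2 + 1/10*pi_3 + 1/5*pi_4
with normalization: pi_0 + pi_1 + pi_2 + pi_3 + pi_4 = 1.

Using the first 4 balance equations plus normalization, the linear system A*pi = b is:
  [-4/5, 1/10, 2/5, 3/10, 1/10] . pi = 0
  [1/10, -9/10, 1/5, 1/5, 2/5] . pi = 0
  [1/10, 3/10, -9/10, 1/5, 1/5] . pi = 0
  [1/5, 3/10, 1/5, -4/5, 1/10] . pi = 0
  [1, 1, 1, 1, 1] . pi = 1

Solving yields:
  pi_0 = 2689/12475
  pi_1 = 2489/12475
  pi_2 = 90/499
  pi_3 = 2488/12475
  pi_4 = 2559/12475

Verification (pi * P):
  2689/12475*1/5 + 2489/12475*1/10 + 90/499*2/5 + 2488/12475*3/10 + 2559/12475*1/10 = 2689/12475 = pi_0  (ok)
  2689/12475*1/10 + 2489/12475*1/10 + 90/499*1/5 + 2488/12475*1/5 + 2559/12475*2/5 = 2489/12475 = pi_1  (ok)
  2689/12475*1/10 + 2489/12475*3/10 + 90/499*1/10 + 2488/12475*1/5 + 2559/12475*1/5 = 90/499 = pi_2  (ok)
  2689/12475*1/5 + 2489/12475*3/10 + 90/499*1/5 + 2488/12475*1/5 + 2559/12475*1/10 = 2488/12475 = pi_3  (ok)
  2689/12475*2/5 + 2489/12475*1/5 + 90/499*1/10 + 2488/12475*1/10 + 2559/12475*1/5 = 2559/12475 = pi_4  (ok)

Answer: 2689/12475 2489/12475 90/499 2488/12475 2559/12475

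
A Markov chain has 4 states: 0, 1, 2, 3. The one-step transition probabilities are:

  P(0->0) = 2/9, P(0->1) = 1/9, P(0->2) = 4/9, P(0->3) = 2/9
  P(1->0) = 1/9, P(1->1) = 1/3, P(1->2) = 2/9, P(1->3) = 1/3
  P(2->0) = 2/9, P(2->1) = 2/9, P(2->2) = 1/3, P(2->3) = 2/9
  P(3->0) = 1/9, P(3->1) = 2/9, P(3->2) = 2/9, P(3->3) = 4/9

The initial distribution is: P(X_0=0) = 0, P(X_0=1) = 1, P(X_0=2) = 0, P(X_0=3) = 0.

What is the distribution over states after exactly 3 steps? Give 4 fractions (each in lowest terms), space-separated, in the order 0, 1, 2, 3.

Answer: 115/729 170/729 208/729 236/729

Derivation:
Propagating the distribution step by step (d_{t+1} = d_t * P):
d_0 = (0=0, 1=1, 2=0, 3=0)
  d_1[0] = 0*2/9 + 1*1/9 + 0*2/9 + 0*1/9 = 1/9
  d_1[1] = 0*1/9 + 1*1/3 + 0*2/9 + 0*2/9 = 1/3
  d_1[2] = 0*4/9 + 1*2/9 + 0*1/3 + 0*2/9 = 2/9
  d_1[3] = 0*2/9 + 1*1/3 + 0*2/9 + 0*4/9 = 1/3
d_1 = (0=1/9, 1=1/3, 2=2/9, 3=1/3)
  d_2[0] = 1/9*2/9 + 1/3*1/9 + 2/9*2/9 + 1/3*1/9 = 4/27
  d_2[1] = 1/9*1/9 + 1/3*1/3 + 2/9*2/9 + 1/3*2/9 = 20/81
  d_2[2] = 1/9*4/9 + 1/3*2/9 + 2/9*1/3 + 1/3*2/9 = 22/81
  d_2[3] = 1/9*2/9 + 1/3*1/3 + 2/9*2/9 + 1/3*4/9 = 1/3
d_2 = (0=4/27, 1=20/81, 2=22/81, 3=1/3)
  d_3[0] = 4/27*2/9 + 20/81*1/9 + 22/81*2/9 + 1/3*1/9 = 115/729
  d_3[1] = 4/27*1/9 + 20/81*1/3 + 22/81*2/9 + 1/3*2/9 = 170/729
  d_3[2] = 4/27*4/9 + 20/81*2/9 + 22/81*1/3 + 1/3*2/9 = 208/729
  d_3[3] = 4/27*2/9 + 20/81*1/3 + 22/81*2/9 + 1/3*4/9 = 236/729
d_3 = (0=115/729, 1=170/729, 2=208/729, 3=236/729)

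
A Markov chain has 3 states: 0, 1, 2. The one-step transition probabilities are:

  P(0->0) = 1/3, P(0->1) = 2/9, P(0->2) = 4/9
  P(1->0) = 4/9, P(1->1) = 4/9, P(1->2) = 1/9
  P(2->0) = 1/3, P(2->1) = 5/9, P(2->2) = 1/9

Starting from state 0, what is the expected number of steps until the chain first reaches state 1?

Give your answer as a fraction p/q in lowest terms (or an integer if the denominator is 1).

Answer: 3

Derivation:
Let h_i = expected steps to first reach 1 from state i.
Boundary: h_1 = 0.
First-step equations for the other states:
  h_0 = 1 + 1/3*h_0 + 2/9*h_1 + 4/9*h_2
  h_2 = 1 + 1/3*h_0 + 5/9*h_1 + 1/9*h_2

Substituting h_1 = 0 and rearranging gives the linear system (I - Q) h = 1:
  [2/3, -4/9] . (h_0, h_2) = 1
  [-1/3, 8/9] . (h_0, h_2) = 1

Solving yields:
  h_0 = 3
  h_2 = 9/4

Starting state is 0, so the expected hitting time is h_0 = 3.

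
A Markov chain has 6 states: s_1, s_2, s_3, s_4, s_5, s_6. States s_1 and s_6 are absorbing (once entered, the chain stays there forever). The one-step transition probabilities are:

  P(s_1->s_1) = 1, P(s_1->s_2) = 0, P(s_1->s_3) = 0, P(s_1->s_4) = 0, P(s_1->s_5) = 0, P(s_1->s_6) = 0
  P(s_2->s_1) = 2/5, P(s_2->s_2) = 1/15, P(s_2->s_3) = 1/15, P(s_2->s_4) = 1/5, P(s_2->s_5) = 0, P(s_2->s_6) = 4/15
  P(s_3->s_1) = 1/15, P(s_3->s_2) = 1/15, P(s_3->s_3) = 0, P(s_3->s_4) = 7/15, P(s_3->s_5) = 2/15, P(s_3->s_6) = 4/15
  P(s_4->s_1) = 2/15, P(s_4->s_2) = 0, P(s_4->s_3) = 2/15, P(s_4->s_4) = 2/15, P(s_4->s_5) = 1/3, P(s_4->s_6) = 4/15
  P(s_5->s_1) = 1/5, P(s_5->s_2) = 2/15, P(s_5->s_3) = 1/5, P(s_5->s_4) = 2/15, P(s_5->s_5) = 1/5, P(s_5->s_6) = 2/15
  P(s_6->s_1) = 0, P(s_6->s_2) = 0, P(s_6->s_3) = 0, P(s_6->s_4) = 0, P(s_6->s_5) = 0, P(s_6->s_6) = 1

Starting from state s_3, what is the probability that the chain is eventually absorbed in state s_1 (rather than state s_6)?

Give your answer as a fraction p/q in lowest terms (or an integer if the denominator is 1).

Answer: 8789/24775

Derivation:
Let a_i = P(absorbed in s_1 | start in state i).
Boundary conditions: a_s_1 = 1, a_s_6 = 0.
For each transient state i, a_i = sum_j P(i->j) * a_j:
  a_s_2 = 2/5*a_s_1 + 1/15*a_s_2 + 1/15*a_s_3 + 1/5*a_s_4 + 0*a_s_5 + 4/15*a_s_6
  a_s_3 = 1/15*a_s_1 + 1/15*a_s_2 + 0*a_s_3 + 7/15*a_s_4 + 2/15*a_s_5 + 4/15*a_s_6
  a_s_4 = 2/15*a_s_1 + 0*a_s_2 + 2/15*a_s_3 + 2/15*a_s_4 + 1/3*a_s_5 + 4/15*a_s_6
  a_s_5 = 1/5*a_s_1 + 2/15*a_s_2 + 1/5*a_s_3 + 2/15*a_s_4 + 1/5*a_s_5 + 2/15*a_s_6

Substituting a_s_1 = 1 and a_s_6 = 0, rearrange to (I - Q) a = r where r[i] = P(i -> s_1):
  [14/15, -1/15, -1/5, 0] . (a_s_2, a_s_3, a_s_4, a_s_5) = 2/5
  [-1/15, 1, -7/15, -2/15] . (a_s_2, a_s_3, a_s_4, a_s_5) = 1/15
  [0, -2/15, 13/15, -1/3] . (a_s_2, a_s_3, a_s_4, a_s_5) = 2/15
  [-2/15, -1/5, -2/15, 4/5] . (a_s_2, a_s_3, a_s_4, a_s_5) = 1/5

Solving yields:
  a_s_2 = 13363/24775
  a_s_3 = 8789/24775
  a_s_4 = 9881/24775
  a_s_5 = 2453/4955

Starting state is s_3, so the absorption probability is a_s_3 = 8789/24775.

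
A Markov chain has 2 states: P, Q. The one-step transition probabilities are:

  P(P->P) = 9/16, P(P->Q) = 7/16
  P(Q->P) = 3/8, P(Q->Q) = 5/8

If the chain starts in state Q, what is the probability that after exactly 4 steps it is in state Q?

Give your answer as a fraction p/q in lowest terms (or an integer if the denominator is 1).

Computing P^4 by repeated multiplication:
P^1 =
  P: [9/16, 7/16]
  Q: [3/8, 5/8]
P^2 =
  P: [123/256, 133/256]
  Q: [57/128, 71/128]
P^3 =
  P: [1905/4096, 2191/4096]
  Q: [939/2048, 1109/2048]
P^4 =
  P: [30291/65536, 35245/65536]
  Q: [15105/32768, 17663/32768]

(P^4)[Q -> Q] = 17663/32768

Answer: 17663/32768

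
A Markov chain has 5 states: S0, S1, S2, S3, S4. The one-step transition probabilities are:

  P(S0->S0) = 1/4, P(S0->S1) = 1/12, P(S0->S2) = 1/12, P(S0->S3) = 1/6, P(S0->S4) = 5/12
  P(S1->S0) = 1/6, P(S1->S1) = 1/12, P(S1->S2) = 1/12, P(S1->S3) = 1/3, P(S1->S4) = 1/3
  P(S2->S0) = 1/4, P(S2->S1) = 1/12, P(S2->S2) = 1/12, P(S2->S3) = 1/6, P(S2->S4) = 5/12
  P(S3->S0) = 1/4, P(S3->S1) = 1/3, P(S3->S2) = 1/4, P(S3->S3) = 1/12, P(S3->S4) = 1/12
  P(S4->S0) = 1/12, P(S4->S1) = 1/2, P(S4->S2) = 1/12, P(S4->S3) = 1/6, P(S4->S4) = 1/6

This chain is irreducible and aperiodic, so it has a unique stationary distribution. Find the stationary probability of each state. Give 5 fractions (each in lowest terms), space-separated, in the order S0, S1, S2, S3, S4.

The stationary distribution satisfies pi = pi * P, i.e.:
  pi_S0 = 1/4*pi_S0 + 1/6*pi_S1 + 1/4*pi_S2 + 1/4*pi_S3 + 1/12*pi_S4
  pi_S1 = 1/12*pi_S0 + 1/12*pi_S1 + 1/12*pi_S2 + 1/3*pi_S3 + 1/2*pi_S4
  pi_S2 = 1/12*pi_S0 + 1/12*pi_S1 + 1/12*pi_S2 + 1/4*pi_S3 + 1/12*pi_S4
  pi_S3 = 1/6*pi_S0 + 1/3*pi_S1 + 1/6*pi_S2 + 1/12*pi_S3 + 1/6*pi_S4
  pi_S4 = 5/12*pi_S0 + 1/3*pi_S1 + 5/12*pi_S2 + 1/12*pi_S3 + 1/6*pi_S4
with normalization: pi_S0 + pi_S1 + pi_S2 + pi_S3 + pi_S4 = 1.

Using the first 4 balance equations plus normalization, the linear system A*pi = b is:
  [-3/4, 1/6, 1/4, 1/4, 1/12] . pi = 0
  [1/12, -11/12, 1/12, 1/3, 1/2] . pi = 0
  [1/12, 1/12, -11/12, 1/4, 1/12] . pi = 0
  [1/6, 1/3, 1/6, -11/12, 1/6] . pi = 0
  [1, 1, 1, 1, 1] . pi = 1

Solving yields:
  pi_S0 = 1747/9420
  pi_S1 = 38/157
  pi_S2 = 217/1884
  pi_S3 = 30/157
  pi_S4 = 209/785

Verification (pi * P):
  1747/9420*1/4 + 38/157*1/6 + 217/1884*1/4 + 30/157*1/4 + 209/785*1/12 = 1747/9420 = pi_S0  (ok)
  1747/9420*1/12 + 38/157*1/12 + 217/1884*1/12 + 30/157*1/3 + 209/785*1/2 = 38/157 = pi_S1  (ok)
  1747/9420*1/12 + 38/157*1/12 + 217/1884*1/12 + 30/157*1/4 + 209/785*1/12 = 217/1884 = pi_S2  (ok)
  1747/9420*1/6 + 38/157*1/3 + 217/1884*1/6 + 30/157*1/12 + 209/785*1/6 = 30/157 = pi_S3  (ok)
  1747/9420*5/12 + 38/157*1/3 + 217/1884*5/12 + 30/157*1/12 + 209/785*1/6 = 209/785 = pi_S4  (ok)

Answer: 1747/9420 38/157 217/1884 30/157 209/785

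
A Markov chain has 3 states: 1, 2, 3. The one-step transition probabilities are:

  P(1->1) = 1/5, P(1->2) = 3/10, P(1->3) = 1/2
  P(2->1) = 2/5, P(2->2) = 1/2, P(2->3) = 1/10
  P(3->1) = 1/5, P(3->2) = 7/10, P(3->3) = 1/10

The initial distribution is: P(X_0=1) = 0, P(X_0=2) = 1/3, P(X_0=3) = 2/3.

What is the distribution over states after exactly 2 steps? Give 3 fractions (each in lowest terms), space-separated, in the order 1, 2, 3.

Propagating the distribution step by step (d_{t+1} = d_t * P):
d_0 = (1=0, 2=1/3, 3=2/3)
  d_1[1] = 0*1/5 + 1/3*2/5 + 2/3*1/5 = 4/15
  d_1[2] = 0*3/10 + 1/3*1/2 + 2/3*7/10 = 19/30
  d_1[3] = 0*1/2 + 1/3*1/10 + 2/3*1/10 = 1/10
d_1 = (1=4/15, 2=19/30, 3=1/10)
  d_2[1] = 4/15*1/5 + 19/30*2/5 + 1/10*1/5 = 49/150
  d_2[2] = 4/15*3/10 + 19/30*1/2 + 1/10*7/10 = 7/15
  d_2[3] = 4/15*1/2 + 19/30*1/10 + 1/10*1/10 = 31/150
d_2 = (1=49/150, 2=7/15, 3=31/150)

Answer: 49/150 7/15 31/150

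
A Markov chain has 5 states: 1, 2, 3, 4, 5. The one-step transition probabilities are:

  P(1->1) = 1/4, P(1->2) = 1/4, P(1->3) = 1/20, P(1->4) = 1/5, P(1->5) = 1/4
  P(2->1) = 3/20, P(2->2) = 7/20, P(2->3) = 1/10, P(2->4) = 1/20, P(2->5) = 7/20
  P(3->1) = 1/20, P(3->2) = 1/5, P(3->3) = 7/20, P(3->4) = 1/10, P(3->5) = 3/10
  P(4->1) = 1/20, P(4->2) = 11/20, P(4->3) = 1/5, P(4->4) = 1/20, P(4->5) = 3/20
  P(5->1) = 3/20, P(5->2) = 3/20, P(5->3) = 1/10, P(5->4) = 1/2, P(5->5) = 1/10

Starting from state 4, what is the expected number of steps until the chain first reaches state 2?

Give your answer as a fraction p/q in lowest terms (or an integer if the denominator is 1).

Answer: 115160/44111

Derivation:
Let h_i = expected steps to first reach 2 from state i.
Boundary: h_2 = 0.
First-step equations for the other states:
  h_1 = 1 + 1/4*h_1 + 1/4*h_2 + 1/20*h_3 + 1/5*h_4 + 1/4*h_5
  h_3 = 1 + 1/20*h_1 + 1/5*h_2 + 7/20*h_3 + 1/10*h_4 + 3/10*h_5
  h_4 = 1 + 1/20*h_1 + 11/20*h_2 + 1/5*h_3 + 1/20*h_4 + 3/20*h_5
  h_5 = 1 + 3/20*h_1 + 3/20*h_2 + 1/10*h_3 + 1/2*h_4 + 1/10*h_5

Substituting h_2 = 0 and rearranging gives the linear system (I - Q) h = 1:
  [3/4, -1/20, -1/5, -1/4] . (h_1, h_3, h_4, h_5) = 1
  [-1/20, 13/20, -1/10, -3/10] . (h_1, h_3, h_4, h_5) = 1
  [-1/20, -1/5, 19/20, -3/20] . (h_1, h_3, h_4, h_5) = 1
  [-3/20, -1/10, -1/2, 9/10] . (h_1, h_3, h_4, h_5) = 1

Solving yields:
  h_1 = 153340/44111
  h_3 = 170040/44111
  h_4 = 115160/44111
  h_5 = 157440/44111

Starting state is 4, so the expected hitting time is h_4 = 115160/44111.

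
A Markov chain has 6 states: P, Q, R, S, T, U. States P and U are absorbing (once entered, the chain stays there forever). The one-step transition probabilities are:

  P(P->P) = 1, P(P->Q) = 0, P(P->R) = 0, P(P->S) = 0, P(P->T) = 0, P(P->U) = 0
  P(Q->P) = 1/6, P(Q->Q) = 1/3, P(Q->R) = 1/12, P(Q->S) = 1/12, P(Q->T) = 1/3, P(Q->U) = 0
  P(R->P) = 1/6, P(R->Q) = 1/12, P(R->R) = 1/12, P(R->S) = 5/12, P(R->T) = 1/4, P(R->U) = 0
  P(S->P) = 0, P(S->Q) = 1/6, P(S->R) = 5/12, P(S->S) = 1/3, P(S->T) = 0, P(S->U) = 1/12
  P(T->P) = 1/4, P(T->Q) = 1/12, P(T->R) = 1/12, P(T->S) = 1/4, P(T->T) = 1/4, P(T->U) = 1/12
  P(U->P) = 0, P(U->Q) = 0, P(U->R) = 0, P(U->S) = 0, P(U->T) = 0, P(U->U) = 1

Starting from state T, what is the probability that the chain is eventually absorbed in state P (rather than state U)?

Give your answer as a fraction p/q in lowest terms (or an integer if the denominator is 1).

Answer: 701/960

Derivation:
Let a_i = P(absorbed in P | start in state i).
Boundary conditions: a_P = 1, a_U = 0.
For each transient state i, a_i = sum_j P(i->j) * a_j:
  a_Q = 1/6*a_P + 1/3*a_Q + 1/12*a_R + 1/12*a_S + 1/3*a_T + 0*a_U
  a_R = 1/6*a_P + 1/12*a_Q + 1/12*a_R + 5/12*a_S + 1/4*a_T + 0*a_U
  a_S = 0*a_P + 1/6*a_Q + 5/12*a_R + 1/3*a_S + 0*a_T + 1/12*a_U
  a_T = 1/4*a_P + 1/12*a_Q + 1/12*a_R + 1/4*a_S + 1/4*a_T + 1/12*a_U

Substituting a_P = 1 and a_U = 0, rearrange to (I - Q) a = r where r[i] = P(i -> P):
  [2/3, -1/12, -1/12, -1/3] . (a_Q, a_R, a_S, a_T) = 1/6
  [-1/12, 11/12, -5/12, -1/4] . (a_Q, a_R, a_S, a_T) = 1/6
  [-1/6, -5/12, 2/3, 0] . (a_Q, a_R, a_S, a_T) = 0
  [-1/12, -1/12, -1/4, 3/4] . (a_Q, a_R, a_S, a_T) = 1/4

Solving yields:
  a_Q = 2287/2880
  a_R = 1093/1440
  a_S = 323/480
  a_T = 701/960

Starting state is T, so the absorption probability is a_T = 701/960.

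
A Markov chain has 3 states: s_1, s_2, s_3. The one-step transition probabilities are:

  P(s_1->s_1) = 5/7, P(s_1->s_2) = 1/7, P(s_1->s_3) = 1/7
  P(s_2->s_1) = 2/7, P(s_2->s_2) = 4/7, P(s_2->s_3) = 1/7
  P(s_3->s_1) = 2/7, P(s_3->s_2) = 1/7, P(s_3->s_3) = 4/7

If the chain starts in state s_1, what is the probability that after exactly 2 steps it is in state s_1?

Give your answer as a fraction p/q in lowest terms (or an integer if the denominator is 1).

Answer: 29/49

Derivation:
Computing P^2 by repeated multiplication:
P^1 =
  s_1: [5/7, 1/7, 1/7]
  s_2: [2/7, 4/7, 1/7]
  s_3: [2/7, 1/7, 4/7]
P^2 =
  s_1: [29/49, 10/49, 10/49]
  s_2: [20/49, 19/49, 10/49]
  s_3: [20/49, 10/49, 19/49]

(P^2)[s_1 -> s_1] = 29/49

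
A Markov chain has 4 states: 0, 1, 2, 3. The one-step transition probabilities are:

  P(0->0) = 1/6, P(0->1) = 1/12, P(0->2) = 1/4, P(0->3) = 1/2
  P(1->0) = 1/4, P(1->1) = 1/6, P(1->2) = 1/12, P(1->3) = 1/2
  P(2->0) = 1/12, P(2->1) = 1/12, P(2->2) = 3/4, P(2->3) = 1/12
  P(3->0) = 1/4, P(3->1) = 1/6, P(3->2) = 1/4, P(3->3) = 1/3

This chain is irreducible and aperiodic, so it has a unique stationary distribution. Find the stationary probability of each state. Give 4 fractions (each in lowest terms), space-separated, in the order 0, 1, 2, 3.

Answer: 73/457 105/914 211/457 241/914

Derivation:
The stationary distribution satisfies pi = pi * P, i.e.:
  pi_0 = 1/6*pi_0 + 1/4*pi_1 + 1/12*pi_2 + 1/4*pi_3
  pi_1 = 1/12*pi_0 + 1/6*pi_1 + 1/12*pi_2 + 1/6*pi_3
  pi_2 = 1/4*pi_0 + 1/12*pi_1 + 3/4*pi_2 + 1/4*pi_3
  pi_3 = 1/2*pi_0 + 1/2*pi_1 + 1/12*pi_2 + 1/3*pi_3
with normalization: pi_0 + pi_1 + pi_2 + pi_3 = 1.

Using the first 3 balance equations plus normalization, the linear system A*pi = b is:
  [-5/6, 1/4, 1/12, 1/4] . pi = 0
  [1/12, -5/6, 1/12, 1/6] . pi = 0
  [1/4, 1/12, -1/4, 1/4] . pi = 0
  [1, 1, 1, 1] . pi = 1

Solving yields:
  pi_0 = 73/457
  pi_1 = 105/914
  pi_2 = 211/457
  pi_3 = 241/914

Verification (pi * P):
  73/457*1/6 + 105/914*1/4 + 211/457*1/12 + 241/914*1/4 = 73/457 = pi_0  (ok)
  73/457*1/12 + 105/914*1/6 + 211/457*1/12 + 241/914*1/6 = 105/914 = pi_1  (ok)
  73/457*1/4 + 105/914*1/12 + 211/457*3/4 + 241/914*1/4 = 211/457 = pi_2  (ok)
  73/457*1/2 + 105/914*1/2 + 211/457*1/12 + 241/914*1/3 = 241/914 = pi_3  (ok)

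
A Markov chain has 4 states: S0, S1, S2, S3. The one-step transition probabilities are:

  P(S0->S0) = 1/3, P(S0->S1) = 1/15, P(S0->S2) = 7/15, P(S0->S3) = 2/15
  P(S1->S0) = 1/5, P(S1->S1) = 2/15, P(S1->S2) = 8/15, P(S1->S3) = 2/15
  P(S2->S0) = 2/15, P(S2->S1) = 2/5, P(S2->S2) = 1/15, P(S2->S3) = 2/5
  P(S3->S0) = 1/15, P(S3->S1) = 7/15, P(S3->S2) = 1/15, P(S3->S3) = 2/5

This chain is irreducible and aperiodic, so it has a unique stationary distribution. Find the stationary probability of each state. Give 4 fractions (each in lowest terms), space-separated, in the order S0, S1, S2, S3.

The stationary distribution satisfies pi = pi * P, i.e.:
  pi_S0 = 1/3*pi_S0 + 1/5*pi_S1 + 2/15*pi_S2 + 1/15*pi_S3
  pi_S1 = 1/15*pi_S0 + 2/15*pi_S1 + 2/5*pi_S2 + 7/15*pi_S3
  pi_S2 = 7/15*pi_S0 + 8/15*pi_S1 + 1/15*pi_S2 + 1/15*pi_S3
  pi_S3 = 2/15*pi_S0 + 2/15*pi_S1 + 2/5*pi_S2 + 2/5*pi_S3
with normalization: pi_S0 + pi_S1 + pi_S2 + pi_S3 = 1.

Using the first 3 balance equations plus normalization, the linear system A*pi = b is:
  [-2/3, 1/5, 2/15, 1/15] . pi = 0
  [1/15, -13/15, 2/5, 7/15] . pi = 0
  [7/15, 8/15, -14/15, 1/15] . pi = 0
  [1, 1, 1, 1] . pi = 1

Solving yields:
  pi_S0 = 584/3491
  pi_S1 = 1000/3491
  pi_S2 = 933/3491
  pi_S3 = 974/3491

Verification (pi * P):
  584/3491*1/3 + 1000/3491*1/5 + 933/3491*2/15 + 974/3491*1/15 = 584/3491 = pi_S0  (ok)
  584/3491*1/15 + 1000/3491*2/15 + 933/3491*2/5 + 974/3491*7/15 = 1000/3491 = pi_S1  (ok)
  584/3491*7/15 + 1000/3491*8/15 + 933/3491*1/15 + 974/3491*1/15 = 933/3491 = pi_S2  (ok)
  584/3491*2/15 + 1000/3491*2/15 + 933/3491*2/5 + 974/3491*2/5 = 974/3491 = pi_S3  (ok)

Answer: 584/3491 1000/3491 933/3491 974/3491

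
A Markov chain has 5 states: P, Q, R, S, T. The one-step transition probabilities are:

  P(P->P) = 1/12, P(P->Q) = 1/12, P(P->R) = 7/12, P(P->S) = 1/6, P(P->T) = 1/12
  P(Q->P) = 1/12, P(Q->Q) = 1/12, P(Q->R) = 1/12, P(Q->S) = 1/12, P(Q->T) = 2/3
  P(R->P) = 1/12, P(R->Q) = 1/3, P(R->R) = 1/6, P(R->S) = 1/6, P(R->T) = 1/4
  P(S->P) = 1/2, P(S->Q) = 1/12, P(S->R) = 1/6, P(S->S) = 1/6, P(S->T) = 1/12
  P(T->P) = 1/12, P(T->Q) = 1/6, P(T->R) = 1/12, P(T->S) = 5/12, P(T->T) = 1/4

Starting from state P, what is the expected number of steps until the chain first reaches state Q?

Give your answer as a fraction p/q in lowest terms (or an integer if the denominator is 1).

Let h_i = expected steps to first reach Q from state i.
Boundary: h_Q = 0.
First-step equations for the other states:
  h_P = 1 + 1/12*h_P + 1/12*h_Q + 7/12*h_R + 1/6*h_S + 1/12*h_T
  h_R = 1 + 1/12*h_P + 1/3*h_Q + 1/6*h_R + 1/6*h_S + 1/4*h_T
  h_S = 1 + 1/2*h_P + 1/12*h_Q + 1/6*h_R + 1/6*h_S + 1/12*h_T
  h_T = 1 + 1/12*h_P + 1/6*h_Q + 1/12*h_R + 5/12*h_S + 1/4*h_T

Substituting h_Q = 0 and rearranging gives the linear system (I - Q) h = 1:
  [11/12, -7/12, -1/6, -1/12] . (h_P, h_R, h_S, h_T) = 1
  [-1/12, 5/6, -1/6, -1/4] . (h_P, h_R, h_S, h_T) = 1
  [-1/2, -1/6, 5/6, -1/12] . (h_P, h_R, h_S, h_T) = 1
  [-1/12, -1/12, -5/12, 3/4] . (h_P, h_R, h_S, h_T) = 1

Solving yields:
  h_P = 26568/4525
  h_R = 4392/905
  h_S = 28488/4525
  h_T = 27252/4525

Starting state is P, so the expected hitting time is h_P = 26568/4525.

Answer: 26568/4525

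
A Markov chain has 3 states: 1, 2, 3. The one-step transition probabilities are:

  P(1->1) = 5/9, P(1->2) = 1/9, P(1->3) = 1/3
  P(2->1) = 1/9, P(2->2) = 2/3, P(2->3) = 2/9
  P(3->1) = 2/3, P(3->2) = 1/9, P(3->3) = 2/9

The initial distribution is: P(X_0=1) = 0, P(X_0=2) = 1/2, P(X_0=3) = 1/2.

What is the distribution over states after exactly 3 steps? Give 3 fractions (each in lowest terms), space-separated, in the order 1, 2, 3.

Propagating the distribution step by step (d_{t+1} = d_t * P):
d_0 = (1=0, 2=1/2, 3=1/2)
  d_1[1] = 0*5/9 + 1/2*1/9 + 1/2*2/3 = 7/18
  d_1[2] = 0*1/9 + 1/2*2/3 + 1/2*1/9 = 7/18
  d_1[3] = 0*1/3 + 1/2*2/9 + 1/2*2/9 = 2/9
d_1 = (1=7/18, 2=7/18, 3=2/9)
  d_2[1] = 7/18*5/9 + 7/18*1/9 + 2/9*2/3 = 11/27
  d_2[2] = 7/18*1/9 + 7/18*2/3 + 2/9*1/9 = 53/162
  d_2[3] = 7/18*1/3 + 7/18*2/9 + 2/9*2/9 = 43/162
d_2 = (1=11/27, 2=53/162, 3=43/162)
  d_3[1] = 11/27*5/9 + 53/162*1/9 + 43/162*2/3 = 641/1458
  d_3[2] = 11/27*1/9 + 53/162*2/3 + 43/162*1/9 = 427/1458
  d_3[3] = 11/27*1/3 + 53/162*2/9 + 43/162*2/9 = 65/243
d_3 = (1=641/1458, 2=427/1458, 3=65/243)

Answer: 641/1458 427/1458 65/243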